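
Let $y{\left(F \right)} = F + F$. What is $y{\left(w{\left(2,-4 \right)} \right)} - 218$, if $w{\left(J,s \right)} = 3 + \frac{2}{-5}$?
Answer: $- \frac{1064}{5} \approx -212.8$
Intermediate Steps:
$w{\left(J,s \right)} = \frac{13}{5}$ ($w{\left(J,s \right)} = 3 + 2 \left(- \frac{1}{5}\right) = 3 - \frac{2}{5} = \frac{13}{5}$)
$y{\left(F \right)} = 2 F$
$y{\left(w{\left(2,-4 \right)} \right)} - 218 = 2 \cdot \frac{13}{5} - 218 = \frac{26}{5} - 218 = - \frac{1064}{5}$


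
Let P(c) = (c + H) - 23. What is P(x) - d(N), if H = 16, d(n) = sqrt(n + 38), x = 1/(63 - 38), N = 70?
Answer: -174/25 - 6*sqrt(3) ≈ -17.352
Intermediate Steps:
x = 1/25 ≈ 0.040000
d(n) = sqrt(38 + n)
P(c) = -7 + c (P(c) = (c + 16) - 23 = (16 + c) - 23 = -7 + c)
P(x) - d(N) = (-7 + 1/25) - sqrt(38 + 70) = -174/25 - sqrt(108) = -174/25 - 6*sqrt(3)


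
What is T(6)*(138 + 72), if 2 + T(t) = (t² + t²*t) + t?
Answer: 53760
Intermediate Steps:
T(t) = -2 + t + t² + t³ (T(t) = -2 + ((t² + t²*t) + t) = -2 + ((t² + t³) + t) = -2 + (t + t² + t³) = -2 + t + t² + t³)
T(6)*(138 + 72) = (-2 + 6 + 6² + 6³)*(138 + 72) = (-2 + 6 + 36 + 216)*210 = 256*210 = 53760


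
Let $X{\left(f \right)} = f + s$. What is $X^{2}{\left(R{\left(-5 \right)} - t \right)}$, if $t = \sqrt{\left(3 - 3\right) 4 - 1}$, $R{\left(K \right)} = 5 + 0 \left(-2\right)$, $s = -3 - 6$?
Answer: $\left(4 + i\right)^{2} \approx 15.0 + 8.0 i$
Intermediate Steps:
$s = -9$ ($s = -3 - 6 = -9$)
$R{\left(K \right)} = 5$ ($R{\left(K \right)} = 5 + 0 = 5$)
$t = i$ ($t = \sqrt{0 \cdot 4 - 1} = \sqrt{0 - 1} = \sqrt{-1} = i \approx 1.0 i$)
$X{\left(f \right)} = -9 + f$ ($X{\left(f \right)} = f - 9 = -9 + f$)
$X^{2}{\left(R{\left(-5 \right)} - t \right)} = \left(-9 + \left(5 - i\right)\right)^{2} = \left(-4 - i\right)^{2}$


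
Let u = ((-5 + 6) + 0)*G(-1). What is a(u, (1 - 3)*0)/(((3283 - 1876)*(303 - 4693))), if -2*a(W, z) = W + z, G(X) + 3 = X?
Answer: -1/3088365 ≈ -3.2380e-7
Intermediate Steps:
G(X) = -3 + X
u = -4 (u = ((-5 + 6) + 0)*(-3 - 1) = (1 + 0)*(-4) = 1*(-4) = -4)
a(W, z) = -W/2 - z/2 (a(W, z) = -(W + z)/2 = -W/2 - z/2)
a(u, (1 - 3)*0)/(((3283 - 1876)*(303 - 4693))) = (-½*(-4) - (1 - 3)*0/2)/(((3283 - 1876)*(303 - 4693))) = (2 - (-1)*0)/((1407*(-4390))) = (2 - ½*0)/(-6176730) = (2 + 0)*(-1/6176730) = 2*(-1/6176730) = -1/3088365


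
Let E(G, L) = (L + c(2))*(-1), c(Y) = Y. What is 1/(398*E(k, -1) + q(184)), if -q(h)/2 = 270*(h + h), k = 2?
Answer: -1/199118 ≈ -5.0221e-6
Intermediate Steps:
E(G, L) = -2 - L (E(G, L) = (L + 2)*(-1) = (2 + L)*(-1) = -2 - L)
q(h) = -1080*h (q(h) = -540*(h + h) = -540*2*h = -1080*h)
1/(398*E(k, -1) + q(184)) = 1/(398*(-2 - 1*(-1)) - 1080*184) = 1/(398*(-2 + 1) - 198720) = 1/(398*(-1) - 198720) = 1/(-398 - 198720) = 1/(-199118) = -1/199118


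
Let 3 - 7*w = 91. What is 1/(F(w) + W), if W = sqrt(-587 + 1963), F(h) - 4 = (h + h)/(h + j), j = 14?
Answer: 85/7444 + 25*sqrt(86)/7444 ≈ 0.042563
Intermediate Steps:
w = -88/7 (w = 3/7 - 1/7*91 = 3/7 - 13 = -88/7 ≈ -12.571)
F(h) = 4 + 2*h/(14 + h) (F(h) = 4 + (h + h)/(h + 14) = 4 + (2*h)/(14 + h) = 4 + 2*h/(14 + h))
W = 4*sqrt(86) (W = sqrt(1376) = 4*sqrt(86) ≈ 37.094)
1/(F(w) + W) = 1/(2*(28 + 3*(-88/7))/(14 - 88/7) + 4*sqrt(86)) = 1/(2*(28 - 264/7)/(10/7) + 4*sqrt(86)) = 1/(2*(7/10)*(-68/7) + 4*sqrt(86)) = 1/(-68/5 + 4*sqrt(86))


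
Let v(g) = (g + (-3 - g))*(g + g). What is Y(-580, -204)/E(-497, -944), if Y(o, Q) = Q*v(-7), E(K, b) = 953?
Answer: -8568/953 ≈ -8.9906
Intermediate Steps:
v(g) = -6*g
Y(o, Q) = 42*Q (Y(o, Q) = Q*(-6*(-7)) = Q*42 = 42*Q)
Y(-580, -204)/E(-497, -944) = (42*(-204))/953 = -8568*1/953 = -8568/953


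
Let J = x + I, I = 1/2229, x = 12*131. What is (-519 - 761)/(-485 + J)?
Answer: -713280/605731 ≈ -1.1776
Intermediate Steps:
x = 1572
I = 1/2229 ≈ 0.00044863
J = 3503989/2229 (J = 1572 + 1/2229 = 3503989/2229 ≈ 1572.0)
(-519 - 761)/(-485 + J) = (-519 - 761)/(-485 + 3503989/2229) = -1280/2422924/2229 = -1280*2229/2422924 = -713280/605731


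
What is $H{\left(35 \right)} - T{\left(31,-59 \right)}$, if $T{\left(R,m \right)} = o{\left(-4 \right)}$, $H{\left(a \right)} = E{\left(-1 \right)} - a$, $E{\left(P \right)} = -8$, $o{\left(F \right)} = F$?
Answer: $-39$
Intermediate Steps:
$H{\left(a \right)} = -8 - a$
$T{\left(R,m \right)} = -4$
$H{\left(35 \right)} - T{\left(31,-59 \right)} = \left(-8 - 35\right) - -4 = \left(-8 - 35\right) + 4 = -43 + 4 = -39$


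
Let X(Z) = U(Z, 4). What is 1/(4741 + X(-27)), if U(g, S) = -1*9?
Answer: 1/4732 ≈ 0.00021133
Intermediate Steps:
U(g, S) = -9
X(Z) = -9
1/(4741 + X(-27)) = 1/(4741 - 9) = 1/4732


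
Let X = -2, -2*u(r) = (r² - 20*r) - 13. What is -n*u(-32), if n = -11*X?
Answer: 18161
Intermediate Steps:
u(r) = 13/2 + 10*r - r²/2 (u(r) = -((r² - 20*r) - 13)/2 = -(-13 + r² - 20*r)/2 = 13/2 + 10*r - r²/2)
n = 22 (n = -11*(-2) = 22)
-n*u(-32) = -22*(13/2 + 10*(-32) - ½*(-32)²) = -22*(13/2 - 320 - ½*1024) = -22*(13/2 - 320 - 512) = -22*(-1651)/2 = -1*(-18161) = 18161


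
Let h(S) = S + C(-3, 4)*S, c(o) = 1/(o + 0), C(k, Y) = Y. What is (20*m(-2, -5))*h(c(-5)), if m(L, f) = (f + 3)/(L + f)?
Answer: -40/7 ≈ -5.7143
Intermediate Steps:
m(L, f) = (3 + f)/(L + f)
c(o) = 1/o
h(S) = 5*S (h(S) = S + 4*S = 5*S)
(20*m(-2, -5))*h(c(-5)) = (20*((3 - 5)/(-2 - 5)))*(5/(-5)) = (20*(-2/(-7)))*(5*(-1/5)) = (20*(-1/7*(-2)))*(-1) = (20*(2/7))*(-1) = (40/7)*(-1) = -40/7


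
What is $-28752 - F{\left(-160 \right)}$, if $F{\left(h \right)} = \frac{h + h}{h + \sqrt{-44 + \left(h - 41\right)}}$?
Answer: $- \frac{148629328}{5169} - \frac{448 i \sqrt{5}}{5169} \approx -28754.0 - 0.1938 i$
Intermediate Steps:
$F{\left(h \right)} = \frac{2 h}{h + \sqrt{-85 + h}}$ ($F{\left(h \right)} = \frac{2 h}{h + \sqrt{-44 + \left(h - 41\right)}} = \frac{2 h}{h + \sqrt{-44 + \left(-41 + h\right)}} = \frac{2 h}{h + \sqrt{-85 + h}}$)
$-28752 - F{\left(-160 \right)} = -28752 - 2 \left(-160\right) \frac{1}{-160 + \sqrt{-85 - 160}} = -28752 - 2 \left(-160\right) \frac{1}{-160 + \sqrt{-245}} = -28752 - 2 \left(-160\right) \frac{1}{-160 + 7 i \sqrt{5}} = -28752 - - \frac{320}{-160 + 7 i \sqrt{5}} = -28752 + \frac{320}{-160 + 7 i \sqrt{5}}$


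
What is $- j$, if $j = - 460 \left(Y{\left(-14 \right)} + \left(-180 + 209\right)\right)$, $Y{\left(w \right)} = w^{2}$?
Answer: $103500$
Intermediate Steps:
$j = -103500$ ($j = - 460 \left(\left(-14\right)^{2} + \left(-180 + 209\right)\right) = - 460 \left(196 + 29\right) = \left(-460\right) 225 = -103500$)
$- j = \left(-1\right) \left(-103500\right) = 103500$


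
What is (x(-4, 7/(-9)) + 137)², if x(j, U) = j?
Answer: 17689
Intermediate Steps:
(x(-4, 7/(-9)) + 137)² = (-4 + 137)² = 133² = 17689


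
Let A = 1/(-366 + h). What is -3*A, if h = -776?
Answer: 3/1142 ≈ 0.0026270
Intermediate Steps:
A = -1/1142 (A = 1/(-366 - 776) = 1/(-1142) = -1/1142 ≈ -0.00087566)
-3*A = -3*(-1/1142) = 3/1142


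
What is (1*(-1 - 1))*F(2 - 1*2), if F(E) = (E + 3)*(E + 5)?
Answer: -30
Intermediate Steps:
F(E) = (3 + E)*(5 + E)
(1*(-1 - 1))*F(2 - 1*2) = (1*(-1 - 1))*(15 + (2 - 1*2)**2 + 8*(2 - 1*2)) = (1*(-2))*(15 + (2 - 2)**2 + 8*(2 - 2)) = -2*(15 + 0**2 + 8*0) = -2*(15 + 0 + 0) = -2*15 = -30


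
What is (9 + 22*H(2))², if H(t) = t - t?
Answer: 81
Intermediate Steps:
H(t) = 0
(9 + 22*H(2))² = (9 + 22*0)² = (9 + 0)² = 9² = 81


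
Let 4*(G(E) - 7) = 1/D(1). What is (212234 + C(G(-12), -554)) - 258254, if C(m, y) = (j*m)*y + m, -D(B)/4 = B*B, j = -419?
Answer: 25029777/16 ≈ 1.5644e+6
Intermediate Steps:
D(B) = -4*B² (D(B) = -4*B*B = -4*B²)
G(E) = 111/16 (G(E) = 7 + 1/(4*((-4*1²))) = 7 + 1/(4*((-4*1))) = 7 + (¼)/(-4) = 7 + (¼)*(-¼) = 7 - 1/16 = 111/16)
C(m, y) = m - 419*m*y (C(m, y) = (-419*m)*y + m = -419*m*y + m = m - 419*m*y)
(212234 + C(G(-12), -554)) - 258254 = (212234 + 111*(1 - 419*(-554))/16) - 258254 = (212234 + 111*(1 + 232126)/16) - 258254 = (212234 + (111/16)*232127) - 258254 = (212234 + 25766097/16) - 258254 = 29161841/16 - 258254 = 25029777/16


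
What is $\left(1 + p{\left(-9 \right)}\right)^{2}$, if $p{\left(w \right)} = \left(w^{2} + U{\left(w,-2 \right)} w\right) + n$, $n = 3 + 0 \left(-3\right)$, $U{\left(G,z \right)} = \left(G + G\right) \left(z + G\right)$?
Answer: $2879809$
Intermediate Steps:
$U{\left(G,z \right)} = 2 G \left(G + z\right)$
$n = 3$ ($n = 3 + 0 = 3$)
$p{\left(w \right)} = 3 + w^{2} + 2 w^{2} \left(-2 + w\right)$ ($p{\left(w \right)} = \left(w^{2} + 2 w \left(w - 2\right) w\right) + 3 = \left(w^{2} + 2 w \left(-2 + w\right) w\right) + 3 = \left(w^{2} + 2 w^{2} \left(-2 + w\right)\right) + 3 = 3 + w^{2} + 2 w^{2} \left(-2 + w\right)$)
$\left(1 + p{\left(-9 \right)}\right)^{2} = \left(1 + \left(3 - 3 \left(-9\right)^{2} + 2 \left(-9\right)^{3}\right)\right)^{2} = \left(1 + \left(3 - 243 + 2 \left(-729\right)\right)\right)^{2} = \left(1 - 1698\right)^{2} = \left(-1697\right)^{2} = 2879809$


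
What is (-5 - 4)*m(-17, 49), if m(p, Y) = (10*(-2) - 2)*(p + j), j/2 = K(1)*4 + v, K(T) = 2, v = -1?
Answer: -594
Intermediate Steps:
j = 14 (j = 2*(2*4 - 1) = 2*(8 - 1) = 2*7 = 14)
m(p, Y) = -308 - 22*p (m(p, Y) = (10*(-2) - 2)*(p + 14) = (-20 - 2)*(14 + p) = -22*(14 + p) = -308 - 22*p)
(-5 - 4)*m(-17, 49) = (-5 - 4)*(-308 - 22*(-17)) = -9*(-308 + 374) = -9*66 = -594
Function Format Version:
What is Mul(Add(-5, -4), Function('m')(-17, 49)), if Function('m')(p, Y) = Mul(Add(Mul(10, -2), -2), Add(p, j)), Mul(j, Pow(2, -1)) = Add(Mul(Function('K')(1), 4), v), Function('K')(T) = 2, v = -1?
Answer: -594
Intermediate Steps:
j = 14 (j = Mul(2, Add(Mul(2, 4), -1)) = Mul(2, Add(8, -1)) = Mul(2, 7) = 14)
Function('m')(p, Y) = Add(-308, Mul(-22, p)) (Function('m')(p, Y) = Mul(Add(Mul(10, -2), -2), Add(p, 14)) = Mul(Add(-20, -2), Add(14, p)) = Mul(-22, Add(14, p)) = Add(-308, Mul(-22, p)))
Mul(Add(-5, -4), Function('m')(-17, 49)) = Mul(Add(-5, -4), Add(-308, Mul(-22, -17))) = Mul(-9, Add(-308, 374)) = Mul(-9, 66) = -594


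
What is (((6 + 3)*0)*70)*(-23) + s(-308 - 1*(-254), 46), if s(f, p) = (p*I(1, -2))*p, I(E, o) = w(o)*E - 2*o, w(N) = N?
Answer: 4232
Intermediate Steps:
I(E, o) = -2*o + E*o (I(E, o) = o*E - 2*o = E*o - 2*o = -2*o + E*o)
s(f, p) = 2*p² (s(f, p) = (p*(-2*(-2 + 1)))*p = (p*(-2*(-1)))*p = (p*2)*p = (2*p)*p = 2*p²)
(((6 + 3)*0)*70)*(-23) + s(-308 - 1*(-254), 46) = (((6 + 3)*0)*70)*(-23) + 2*46² = ((9*0)*70)*(-23) + 2*2116 = (0*70)*(-23) + 4232 = 0*(-23) + 4232 = 0 + 4232 = 4232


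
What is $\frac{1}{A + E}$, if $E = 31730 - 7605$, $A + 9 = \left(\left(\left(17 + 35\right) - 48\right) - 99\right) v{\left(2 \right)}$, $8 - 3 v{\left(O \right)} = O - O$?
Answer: $\frac{3}{71588} \approx 4.1906 \cdot 10^{-5}$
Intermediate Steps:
$v{\left(O \right)} = \frac{8}{3}$ ($v{\left(O \right)} = \frac{8}{3} - \frac{O - O}{3} = \frac{8}{3} - 0 = \frac{8}{3} + 0 = \frac{8}{3}$)
$A = - \frac{787}{3}$ ($A = -9 + \left(\left(\left(17 + 35\right) - 48\right) - 99\right) \frac{8}{3} = -9 + \left(\left(52 - 48\right) - 99\right) \frac{8}{3} = -9 + \left(4 - 99\right) \frac{8}{3} = -9 - \frac{760}{3} = - \frac{787}{3} \approx -262.33$)
$E = 24125$
$\frac{1}{A + E} = \frac{1}{- \frac{787}{3} + 24125} = \frac{1}{\frac{71588}{3}} = \frac{3}{71588}$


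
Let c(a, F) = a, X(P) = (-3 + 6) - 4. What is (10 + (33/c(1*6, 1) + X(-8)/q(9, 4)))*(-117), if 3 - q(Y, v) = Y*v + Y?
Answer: -12714/7 ≈ -1816.3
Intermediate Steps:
X(P) = -1 (X(P) = 3 - 4 = -1)
q(Y, v) = 3 - Y - Y*v (q(Y, v) = 3 - (Y*v + Y) = 3 - (Y + Y*v) = 3 + (-Y - Y*v) = 3 - Y - Y*v)
(10 + (33/c(1*6, 1) + X(-8)/q(9, 4)))*(-117) = (10 + (33/((1*6)) - 1/(3 - 1*9 - 1*9*4)))*(-117) = (10 + (33/6 - 1/(3 - 9 - 36)))*(-117) = (10 + (33*(1/6) - 1/(-42)))*(-117) = (10 + (11/2 - 1*(-1/42)))*(-117) = (10 + (11/2 + 1/42))*(-117) = (10 + 116/21)*(-117) = (326/21)*(-117) = -12714/7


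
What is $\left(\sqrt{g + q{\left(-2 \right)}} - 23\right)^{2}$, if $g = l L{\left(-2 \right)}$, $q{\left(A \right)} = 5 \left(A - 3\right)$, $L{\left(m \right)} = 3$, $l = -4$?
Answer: $\left(23 - i \sqrt{37}\right)^{2} \approx 492.0 - 279.81 i$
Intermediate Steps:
$q{\left(A \right)} = -15 + 5 A$ ($q{\left(A \right)} = 5 \left(-3 + A\right) = -15 + 5 A$)
$g = -12$ ($g = \left(-4\right) 3 = -12$)
$\left(\sqrt{g + q{\left(-2 \right)}} - 23\right)^{2} = \left(\sqrt{-12 + \left(-15 + 5 \left(-2\right)\right)} - 23\right)^{2} = \left(\sqrt{-12 - 25} - 23\right)^{2} = \left(\sqrt{-37} - 23\right)^{2} = \left(i \sqrt{37} - 23\right)^{2} = \left(-23 + i \sqrt{37}\right)^{2}$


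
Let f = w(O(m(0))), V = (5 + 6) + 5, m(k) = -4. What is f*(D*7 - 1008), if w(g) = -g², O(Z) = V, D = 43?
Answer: 180992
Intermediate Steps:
V = 16 (V = 11 + 5 = 16)
O(Z) = 16
f = -256 (f = -1*16² = -1*256 = -256)
f*(D*7 - 1008) = -256*(43*7 - 1008) = -256*(301 - 1008) = -256*(-707) = 180992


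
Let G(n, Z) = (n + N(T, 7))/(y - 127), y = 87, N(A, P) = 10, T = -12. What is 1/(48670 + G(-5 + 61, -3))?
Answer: 20/973367 ≈ 2.0547e-5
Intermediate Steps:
G(n, Z) = -1/4 - n/40 (G(n, Z) = (n + 10)/(87 - 127) = (10 + n)/(-40) = (10 + n)*(-1/40) = -1/4 - n/40)
1/(48670 + G(-5 + 61, -3)) = 1/(48670 + (-1/4 - (-5 + 61)/40)) = 1/(48670 + (-1/4 - 1/40*56)) = 1/(48670 + (-1/4 - 7/5)) = 1/(48670 - 33/20) = 1/(973367/20) = 20/973367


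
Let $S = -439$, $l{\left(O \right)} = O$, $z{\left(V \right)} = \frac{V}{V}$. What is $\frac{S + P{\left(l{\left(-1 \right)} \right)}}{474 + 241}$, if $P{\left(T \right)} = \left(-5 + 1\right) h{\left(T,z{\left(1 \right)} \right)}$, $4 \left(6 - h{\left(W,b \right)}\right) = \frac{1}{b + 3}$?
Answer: $- \frac{1851}{2860} \approx -0.6472$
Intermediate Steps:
$z{\left(V \right)} = 1$
$h{\left(W,b \right)} = 6 - \frac{1}{4 \left(3 + b\right)}$ ($h{\left(W,b \right)} = 6 - \frac{1}{4 \left(b + 3\right)} = 6 - \frac{1}{4 \left(3 + b\right)}$)
$P{\left(T \right)} = - \frac{95}{4}$ ($P{\left(T \right)} = \left(-5 + 1\right) \frac{71 + 24 \cdot 1}{4 \left(3 + 1\right)} = - 4 \frac{71 + 24}{4 \cdot 4} = - 4 \cdot \frac{1}{4} \cdot \frac{1}{4} \cdot 95 = \left(-4\right) \frac{95}{16} = - \frac{95}{4}$)
$\frac{S + P{\left(l{\left(-1 \right)} \right)}}{474 + 241} = \frac{-439 - \frac{95}{4}}{474 + 241} = - \frac{1851}{4 \cdot 715} = \left(- \frac{1851}{4}\right) \frac{1}{715} = - \frac{1851}{2860}$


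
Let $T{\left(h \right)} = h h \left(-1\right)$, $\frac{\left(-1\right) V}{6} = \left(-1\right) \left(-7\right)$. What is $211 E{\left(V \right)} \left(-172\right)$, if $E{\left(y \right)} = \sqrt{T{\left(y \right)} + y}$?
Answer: $- 36292 i \sqrt{1806} \approx - 1.5423 \cdot 10^{6} i$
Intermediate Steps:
$V = -42$ ($V = - 6 \left(\left(-1\right) \left(-7\right)\right) = \left(-6\right) 7 = -42$)
$T{\left(h \right)} = - h^{2}$ ($T{\left(h \right)} = h^{2} \left(-1\right) = - h^{2}$)
$E{\left(y \right)} = \sqrt{y - y^{2}}$ ($E{\left(y \right)} = \sqrt{- y^{2} + y} = \sqrt{y - y^{2}}$)
$211 E{\left(V \right)} \left(-172\right) = 211 \sqrt{- 42 \left(1 - -42\right)} \left(-172\right) = 211 \sqrt{- 42 \left(1 + 42\right)} \left(-172\right) = 211 \sqrt{\left(-42\right) 43} \left(-172\right) = 211 \sqrt{-1806} \left(-172\right) = 211 i \sqrt{1806} \left(-172\right) = - 36292 i \sqrt{1806}$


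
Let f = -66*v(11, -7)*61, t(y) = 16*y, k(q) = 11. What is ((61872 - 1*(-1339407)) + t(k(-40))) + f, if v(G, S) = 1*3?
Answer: 1389377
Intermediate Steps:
v(G, S) = 3
f = -12078 (f = -66*3*61 = -198*61 = -12078)
((61872 - 1*(-1339407)) + t(k(-40))) + f = ((61872 - 1*(-1339407)) + 16*11) - 12078 = ((61872 + 1339407) + 176) - 12078 = (1401279 + 176) - 12078 = 1401455 - 12078 = 1389377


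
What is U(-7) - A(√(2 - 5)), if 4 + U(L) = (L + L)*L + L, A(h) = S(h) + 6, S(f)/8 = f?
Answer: 81 - 8*I*√3 ≈ 81.0 - 13.856*I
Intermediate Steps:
S(f) = 8*f
A(h) = 6 + 8*h (A(h) = 8*h + 6 = 6 + 8*h)
U(L) = -4 + L + 2*L² (U(L) = -4 + ((L + L)*L + L) = -4 + ((2*L)*L + L) = -4 + (2*L² + L) = -4 + (L + 2*L²) = -4 + L + 2*L²)
U(-7) - A(√(2 - 5)) = (-4 - 7 + 2*(-7)²) - (6 + 8*√(2 - 5)) = (-4 - 7 + 2*49) - (6 + 8*√(-3)) = (-4 - 7 + 98) - (6 + 8*(I*√3)) = 87 - (6 + 8*I*√3) = 87 + (-6 - 8*I*√3) = 81 - 8*I*√3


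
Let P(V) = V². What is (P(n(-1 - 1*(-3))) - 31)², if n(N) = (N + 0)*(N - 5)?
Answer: 25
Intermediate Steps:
n(N) = N*(-5 + N)
(P(n(-1 - 1*(-3))) - 31)² = (((-1 - 1*(-3))*(-5 + (-1 - 1*(-3))))² - 31)² = (((-1 + 3)*(-5 + (-1 + 3)))² - 31)² = ((2*(-5 + 2))² - 31)² = ((2*(-3))² - 31)² = ((-6)² - 31)² = (36 - 31)² = 5² = 25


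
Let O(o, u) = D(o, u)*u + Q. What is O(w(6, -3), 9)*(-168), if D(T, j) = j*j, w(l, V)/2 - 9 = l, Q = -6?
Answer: -121464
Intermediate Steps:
w(l, V) = 18 + 2*l
D(T, j) = j**2
O(o, u) = -6 + u**3 (O(o, u) = u**2*u - 6 = u**3 - 6 = -6 + u**3)
O(w(6, -3), 9)*(-168) = (-6 + 9**3)*(-168) = (-6 + 729)*(-168) = 723*(-168) = -121464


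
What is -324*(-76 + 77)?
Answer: -324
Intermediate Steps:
-324*(-76 + 77) = -324*1 = -324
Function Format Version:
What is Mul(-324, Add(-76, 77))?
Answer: -324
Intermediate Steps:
Mul(-324, Add(-76, 77)) = Mul(-324, 1) = -324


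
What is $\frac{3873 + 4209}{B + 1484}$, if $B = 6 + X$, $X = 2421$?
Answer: $\frac{8082}{3911} \approx 2.0665$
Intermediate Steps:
$B = 2427$ ($B = 6 + 2421 = 2427$)
$\frac{3873 + 4209}{B + 1484} = \frac{3873 + 4209}{2427 + 1484} = \frac{8082}{3911}$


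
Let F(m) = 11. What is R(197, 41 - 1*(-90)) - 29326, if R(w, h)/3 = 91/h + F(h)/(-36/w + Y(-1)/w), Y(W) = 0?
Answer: -46381073/1572 ≈ -29505.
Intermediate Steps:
R(w, h) = 273/h - 11*w/12 (R(w, h) = 3*(91/h + 11/(-36/w + 0/w)) = 3*(91/h + 11/(-36/w + 0)) = 3*(91/h + 11/((-36/w))) = 3*(91/h + 11*(-w/36)) = 3*(91/h - 11*w/36) = 273/h - 11*w/12)
R(197, 41 - 1*(-90)) - 29326 = (273/(41 - 1*(-90)) - 11/12*197) - 29326 = (273/(41 + 90) - 2167/12) - 29326 = (273/131 - 2167/12) - 29326 = -280601/1572 - 29326 = -46381073/1572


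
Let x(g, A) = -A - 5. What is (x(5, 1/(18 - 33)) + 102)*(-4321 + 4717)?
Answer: 192192/5 ≈ 38438.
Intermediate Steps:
x(g, A) = -5 - A
(x(5, 1/(18 - 33)) + 102)*(-4321 + 4717) = ((-5 - 1/(18 - 33)) + 102)*(-4321 + 4717) = ((-5 - 1/(-15)) + 102)*396 = ((-5 - 1*(-1/15)) + 102)*396 = ((-5 + 1/15) + 102)*396 = (-74/15 + 102)*396 = (1456/15)*396 = 192192/5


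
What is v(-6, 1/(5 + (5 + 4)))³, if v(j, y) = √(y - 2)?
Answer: -81*I*√42/196 ≈ -2.6783*I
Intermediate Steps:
v(j, y) = √(-2 + y)
v(-6, 1/(5 + (5 + 4)))³ = (√(-2 + 1/(5 + (5 + 4))))³ = (√(-2 + 1/(5 + 9)))³ = (√(-2 + 1/14))³ = (√(-27/14))³ = (3*I*√42/14)³ = -81*I*√42/196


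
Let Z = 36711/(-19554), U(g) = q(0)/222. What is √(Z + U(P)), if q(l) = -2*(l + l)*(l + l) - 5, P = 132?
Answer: I*√248630449449/361749 ≈ 1.3784*I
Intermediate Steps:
q(l) = -5 - 8*l² (q(l) = -2*2*l*2*l - 5 = -8*l² - 5 = -5 - 8*l²)
U(g) = -5/222 (U(g) = (-5 - 8*0²)/222 = (-5 - 8*0)*(1/222) = (-5 + 0)*(1/222) = -5*1/222 = -5/222)
Z = -12237/6518 (Z = 36711*(-1/19554) = -12237/6518 ≈ -1.8774)
√(Z + U(P)) = √(-12237/6518 - 5/222) = √(-687301/361749) = I*√248630449449/361749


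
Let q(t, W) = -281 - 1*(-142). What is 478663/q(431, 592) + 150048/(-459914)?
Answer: -110082335827/31964023 ≈ -3443.9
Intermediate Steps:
q(t, W) = -139 (q(t, W) = -281 + 142 = -139)
478663/q(431, 592) + 150048/(-459914) = 478663/(-139) + 150048/(-459914) = 478663*(-1/139) + 150048*(-1/459914) = -478663/139 - 75024/229957 = -110082335827/31964023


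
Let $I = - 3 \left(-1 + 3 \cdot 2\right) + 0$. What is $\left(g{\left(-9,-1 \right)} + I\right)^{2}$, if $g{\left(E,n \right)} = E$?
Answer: $576$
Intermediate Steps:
$I = -15$ ($I = - 3 \left(-1 + 6\right) + 0 = \left(-3\right) 5 + 0 = -15 + 0 = -15$)
$\left(g{\left(-9,-1 \right)} + I\right)^{2} = \left(-9 - 15\right)^{2} = \left(-24\right)^{2} = 576$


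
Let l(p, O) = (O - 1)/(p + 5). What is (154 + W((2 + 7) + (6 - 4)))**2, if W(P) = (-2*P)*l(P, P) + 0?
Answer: 314721/16 ≈ 19670.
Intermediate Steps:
l(p, O) = (-1 + O)/(5 + p)
W(P) = -2*P*(-1 + P)/(5 + P) (W(P) = (-2*P)*((-1 + P)/(5 + P)) + 0 = -2*P*(-1 + P)/(5 + P) + 0 = -2*P*(-1 + P)/(5 + P))
(154 + W((2 + 7) + (6 - 4)))**2 = (154 + 2*((2 + 7) + (6 - 4))*(1 - ((2 + 7) + (6 - 4)))/(5 + ((2 + 7) + (6 - 4))))**2 = (154 + 2*(9 + 2)*(1 - (9 + 2))/(5 + (9 + 2)))**2 = (154 + 2*11*(1 - 1*11)/(5 + 11))**2 = (154 + 2*11*(1 - 11)/16)**2 = (154 + 2*11*(1/16)*(-10))**2 = (154 - 55/4)**2 = (561/4)**2 = 314721/16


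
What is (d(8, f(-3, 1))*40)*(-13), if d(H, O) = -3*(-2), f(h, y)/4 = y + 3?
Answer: -3120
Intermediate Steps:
f(h, y) = 12 + 4*y (f(h, y) = 4*(y + 3) = 4*(3 + y) = 12 + 4*y)
d(H, O) = 6
(d(8, f(-3, 1))*40)*(-13) = (6*40)*(-13) = 240*(-13) = -3120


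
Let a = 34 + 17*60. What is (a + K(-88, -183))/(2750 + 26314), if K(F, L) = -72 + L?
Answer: 799/29064 ≈ 0.027491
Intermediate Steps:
a = 1054 (a = 34 + 1020 = 1054)
(a + K(-88, -183))/(2750 + 26314) = (1054 + (-72 - 183))/(2750 + 26314) = (1054 - 255)/29064 = 799*(1/29064) = 799/29064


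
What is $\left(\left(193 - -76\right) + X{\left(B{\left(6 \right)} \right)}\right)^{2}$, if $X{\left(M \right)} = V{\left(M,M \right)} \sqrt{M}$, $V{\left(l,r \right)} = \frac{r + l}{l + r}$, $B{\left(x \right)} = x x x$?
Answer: $72577 + 3228 \sqrt{6} \approx 80484.0$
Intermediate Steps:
$B{\left(x \right)} = x^{3}$ ($B{\left(x \right)} = x^{2} x = x^{3}$)
$V{\left(l,r \right)} = 1$ ($V{\left(l,r \right)} = \frac{l + r}{l + r} = 1$)
$X{\left(M \right)} = \sqrt{M}$ ($X{\left(M \right)} = 1 \sqrt{M} = \sqrt{M}$)
$\left(\left(193 - -76\right) + X{\left(B{\left(6 \right)} \right)}\right)^{2} = \left(\left(193 - -76\right) + \sqrt{6^{3}}\right)^{2} = \left(\left(193 + 76\right) + \sqrt{216}\right)^{2} = \left(269 + 6 \sqrt{6}\right)^{2}$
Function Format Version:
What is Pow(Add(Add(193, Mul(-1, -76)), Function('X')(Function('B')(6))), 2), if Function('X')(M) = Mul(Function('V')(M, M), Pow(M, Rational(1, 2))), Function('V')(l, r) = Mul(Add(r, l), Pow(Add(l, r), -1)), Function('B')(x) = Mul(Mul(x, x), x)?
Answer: Add(72577, Mul(3228, Pow(6, Rational(1, 2)))) ≈ 80484.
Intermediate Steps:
Function('B')(x) = Pow(x, 3) (Function('B')(x) = Mul(Pow(x, 2), x) = Pow(x, 3))
Function('V')(l, r) = 1 (Function('V')(l, r) = Mul(Add(l, r), Pow(Add(l, r), -1)) = 1)
Function('X')(M) = Pow(M, Rational(1, 2)) (Function('X')(M) = Mul(1, Pow(M, Rational(1, 2))) = Pow(M, Rational(1, 2)))
Pow(Add(Add(193, Mul(-1, -76)), Function('X')(Function('B')(6))), 2) = Pow(Add(Add(193, Mul(-1, -76)), Pow(Pow(6, 3), Rational(1, 2))), 2) = Pow(Add(Add(193, 76), Pow(216, Rational(1, 2))), 2) = Pow(Add(269, Mul(6, Pow(6, Rational(1, 2)))), 2)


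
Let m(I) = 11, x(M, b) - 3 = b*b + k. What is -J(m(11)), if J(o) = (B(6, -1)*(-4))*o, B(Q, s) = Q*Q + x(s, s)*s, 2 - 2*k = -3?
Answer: 1298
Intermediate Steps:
k = 5/2 (k = 1 - ½*(-3) = 1 + 3/2 = 5/2 ≈ 2.5000)
x(M, b) = 11/2 + b² (x(M, b) = 3 + (b*b + 5/2) = 3 + (b² + 5/2) = 3 + (5/2 + b²) = 11/2 + b²)
B(Q, s) = Q² + s*(11/2 + s²) (B(Q, s) = Q*Q + (11/2 + s²)*s = Q² + s*(11/2 + s²))
J(o) = -118*o (J(o) = ((6² + (-1)³ + (11/2)*(-1))*(-4))*o = ((36 - 1 - 11/2)*(-4))*o = ((59/2)*(-4))*o = -118*o)
-J(m(11)) = -(-118)*11 = -1*(-1298) = 1298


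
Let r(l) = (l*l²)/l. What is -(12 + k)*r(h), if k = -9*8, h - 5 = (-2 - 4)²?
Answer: 100860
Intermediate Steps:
h = 41 (h = 5 + (-2 - 4)² = 5 + (-6)² = 5 + 36 = 41)
r(l) = l² (r(l) = l³/l = l²)
k = -72
-(12 + k)*r(h) = -(12 - 72)*41² = -(-60)*1681 = -1*(-100860) = 100860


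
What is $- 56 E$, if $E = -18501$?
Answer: $1036056$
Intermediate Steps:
$- 56 E = \left(-56\right) \left(-18501\right) = 1036056$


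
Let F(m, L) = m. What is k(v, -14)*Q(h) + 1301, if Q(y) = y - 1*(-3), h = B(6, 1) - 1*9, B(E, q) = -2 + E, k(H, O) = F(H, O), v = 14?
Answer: 1273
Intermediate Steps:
k(H, O) = H
h = -5 (h = (-2 + 6) - 1*9 = 4 - 9 = -5)
Q(y) = 3 + y (Q(y) = y + 3 = 3 + y)
k(v, -14)*Q(h) + 1301 = 14*(3 - 5) + 1301 = 14*(-2) + 1301 = -28 + 1301 = 1273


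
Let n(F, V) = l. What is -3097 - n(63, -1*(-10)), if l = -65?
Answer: -3032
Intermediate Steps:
n(F, V) = -65
-3097 - n(63, -1*(-10)) = -3097 - 1*(-65) = -3097 + 65 = -3032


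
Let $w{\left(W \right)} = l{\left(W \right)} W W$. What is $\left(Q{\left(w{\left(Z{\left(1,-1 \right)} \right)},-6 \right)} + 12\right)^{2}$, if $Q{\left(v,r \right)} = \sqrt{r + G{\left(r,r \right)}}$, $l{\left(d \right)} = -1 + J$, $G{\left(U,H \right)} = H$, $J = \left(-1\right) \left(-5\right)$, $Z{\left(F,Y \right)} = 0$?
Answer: $132 + 48 i \sqrt{3} \approx 132.0 + 83.138 i$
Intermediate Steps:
$J = 5$
$l{\left(d \right)} = 4$ ($l{\left(d \right)} = -1 + 5 = 4$)
$w{\left(W \right)} = 4 W^{2}$ ($w{\left(W \right)} = 4 W W = 4 W^{2}$)
$Q{\left(v,r \right)} = \sqrt{2} \sqrt{r}$ ($Q{\left(v,r \right)} = \sqrt{r + r} = \sqrt{2 r} = \sqrt{2} \sqrt{r}$)
$\left(Q{\left(w{\left(Z{\left(1,-1 \right)} \right)},-6 \right)} + 12\right)^{2} = \left(\sqrt{2} \sqrt{-6} + 12\right)^{2} = \left(\sqrt{2} i \sqrt{6} + 12\right)^{2} = \left(2 i \sqrt{3} + 12\right)^{2} = \left(12 + 2 i \sqrt{3}\right)^{2}$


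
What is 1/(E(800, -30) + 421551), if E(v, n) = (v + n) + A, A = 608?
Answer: 1/422929 ≈ 2.3645e-6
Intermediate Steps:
E(v, n) = 608 + n + v (E(v, n) = (v + n) + 608 = (n + v) + 608 = 608 + n + v)
1/(E(800, -30) + 421551) = 1/((608 - 30 + 800) + 421551) = 1/(1378 + 421551) = 1/422929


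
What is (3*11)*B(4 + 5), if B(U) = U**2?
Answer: 2673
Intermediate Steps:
(3*11)*B(4 + 5) = (3*11)*(4 + 5)**2 = 33*9**2 = 33*81 = 2673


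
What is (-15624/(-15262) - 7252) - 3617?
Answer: -82933527/7631 ≈ -10868.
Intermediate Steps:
(-15624/(-15262) - 7252) - 3617 = (-15624*(-1/15262) - 7252) - 3617 = (7812/7631 - 7252) - 3617 = -55332200/7631 - 3617 = -82933527/7631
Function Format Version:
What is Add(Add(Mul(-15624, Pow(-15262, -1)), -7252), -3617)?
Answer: Rational(-82933527, 7631) ≈ -10868.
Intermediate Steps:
Add(Add(Mul(-15624, Pow(-15262, -1)), -7252), -3617) = Add(Add(Mul(-15624, Rational(-1, 15262)), -7252), -3617) = Add(Add(Rational(7812, 7631), -7252), -3617) = Add(Rational(-55332200, 7631), -3617) = Rational(-82933527, 7631)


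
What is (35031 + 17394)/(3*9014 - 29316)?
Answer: -17475/758 ≈ -23.054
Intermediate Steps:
(35031 + 17394)/(3*9014 - 29316) = 52425/(27042 - 29316) = 52425/(-2274) = 52425*(-1/2274) = -17475/758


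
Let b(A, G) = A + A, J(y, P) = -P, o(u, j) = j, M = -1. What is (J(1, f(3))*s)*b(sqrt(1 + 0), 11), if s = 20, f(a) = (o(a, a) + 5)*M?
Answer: 320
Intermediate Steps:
f(a) = -5 - a (f(a) = (a + 5)*(-1) = (5 + a)*(-1) = -5 - a)
b(A, G) = 2*A
(J(1, f(3))*s)*b(sqrt(1 + 0), 11) = (-(-5 - 1*3)*20)*(2*sqrt(1 + 0)) = (-(-5 - 3)*20)*(2*sqrt(1)) = (-1*(-8)*20)*(2*1) = (8*20)*2 = 160*2 = 320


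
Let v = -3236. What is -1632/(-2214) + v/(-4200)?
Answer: 194707/129150 ≈ 1.5076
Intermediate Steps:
-1632/(-2214) + v/(-4200) = -1632/(-2214) - 3236/(-4200) = -1632*(-1/2214) - 3236*(-1/4200) = 272/369 + 809/1050 = 194707/129150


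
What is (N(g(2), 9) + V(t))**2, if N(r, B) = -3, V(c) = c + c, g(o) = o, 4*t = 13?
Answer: 49/4 ≈ 12.250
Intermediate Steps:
t = 13/4 (t = (1/4)*13 = 13/4 ≈ 3.2500)
V(c) = 2*c
(N(g(2), 9) + V(t))**2 = (-3 + 2*(13/4))**2 = (-3 + 13/2)**2 = (7/2)**2 = 49/4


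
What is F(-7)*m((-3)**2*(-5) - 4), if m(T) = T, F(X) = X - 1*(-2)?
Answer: 245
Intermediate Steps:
F(X) = 2 + X (F(X) = X + 2 = 2 + X)
F(-7)*m((-3)**2*(-5) - 4) = (2 - 7)*((-3)**2*(-5) - 4) = -5*(9*(-5) - 4) = -5*(-45 - 4) = -5*(-49) = 245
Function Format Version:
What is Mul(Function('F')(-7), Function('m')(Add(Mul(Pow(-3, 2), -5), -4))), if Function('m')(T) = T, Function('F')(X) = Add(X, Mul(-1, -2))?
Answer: 245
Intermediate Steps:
Function('F')(X) = Add(2, X) (Function('F')(X) = Add(X, 2) = Add(2, X))
Mul(Function('F')(-7), Function('m')(Add(Mul(Pow(-3, 2), -5), -4))) = Mul(Add(2, -7), Add(Mul(Pow(-3, 2), -5), -4)) = Mul(-5, Add(Mul(9, -5), -4)) = Mul(-5, Add(-45, -4)) = Mul(-5, -49) = 245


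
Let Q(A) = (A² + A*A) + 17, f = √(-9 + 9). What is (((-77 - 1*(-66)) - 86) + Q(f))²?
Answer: 6400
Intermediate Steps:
f = 0 (f = √0 = 0)
Q(A) = 17 + 2*A² (Q(A) = (A² + A²) + 17 = 2*A² + 17 = 17 + 2*A²)
(((-77 - 1*(-66)) - 86) + Q(f))² = (((-77 - 1*(-66)) - 86) + (17 + 2*0²))² = (((-77 + 66) - 86) + (17 + 2*0))² = ((-11 - 86) + (17 + 0))² = (-97 + 17)² = (-80)² = 6400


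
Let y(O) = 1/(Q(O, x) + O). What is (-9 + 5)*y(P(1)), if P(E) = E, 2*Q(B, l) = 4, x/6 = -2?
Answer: -4/3 ≈ -1.3333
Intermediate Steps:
x = -12 (x = 6*(-2) = -12)
Q(B, l) = 2 (Q(B, l) = (½)*4 = 2)
y(O) = 1/(2 + O)
(-9 + 5)*y(P(1)) = (-9 + 5)/(2 + 1) = -4/3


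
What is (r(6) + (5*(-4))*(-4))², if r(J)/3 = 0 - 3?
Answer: 5041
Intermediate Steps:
r(J) = -9 (r(J) = 3*(0 - 3) = 3*(-3) = -9)
(r(6) + (5*(-4))*(-4))² = (-9 + (5*(-4))*(-4))² = (-9 - 20*(-4))² = (-9 + 80)² = 71² = 5041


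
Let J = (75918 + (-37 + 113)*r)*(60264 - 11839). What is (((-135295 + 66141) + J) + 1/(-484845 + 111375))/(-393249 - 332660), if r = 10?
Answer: -1386717637116119/271105234230 ≈ -5115.1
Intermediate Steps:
J = 3713132150 (J = (75918 + (-37 + 113)*10)*(60264 - 11839) = (75918 + 76*10)*48425 = (75918 + 760)*48425 = 76678*48425 = 3713132150)
(((-135295 + 66141) + J) + 1/(-484845 + 111375))/(-393249 - 332660) = (((-135295 + 66141) + 3713132150) + 1/(-484845 + 111375))/(-393249 - 332660) = ((-69154 + 3713132150) + 1/(-373470))/(-725909) = (3713062996 - 1/373470)*(-1/725909) = (1386717637116119/373470)*(-1/725909) = -1386717637116119/271105234230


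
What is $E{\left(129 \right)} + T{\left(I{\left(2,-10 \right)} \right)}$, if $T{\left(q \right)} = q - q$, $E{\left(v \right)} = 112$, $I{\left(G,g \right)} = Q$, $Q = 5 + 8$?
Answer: $112$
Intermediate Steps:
$Q = 13$
$I{\left(G,g \right)} = 13$
$T{\left(q \right)} = 0$
$E{\left(129 \right)} + T{\left(I{\left(2,-10 \right)} \right)} = 112 + 0 = 112$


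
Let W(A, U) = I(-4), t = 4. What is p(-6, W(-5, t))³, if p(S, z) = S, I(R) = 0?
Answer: -216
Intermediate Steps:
W(A, U) = 0
p(-6, W(-5, t))³ = (-6)³ = -216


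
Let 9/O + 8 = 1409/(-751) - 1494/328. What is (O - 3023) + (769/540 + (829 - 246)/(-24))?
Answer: -233918834993/76783032 ≈ -3046.5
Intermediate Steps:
O = -1108476/1777385 (O = 9/(-8 + (1409/(-751) - 1494/328)) = 9/(-8 + (1409*(-1/751) - 1494*1/328)) = 9/(-8 + (-1409/751 - 747/164)) = 9/(-8 - 792073/123164) = 9/(-1777385/123164) = 9*(-123164/1777385) = -1108476/1777385 ≈ -0.62366)
(O - 3023) + (769/540 + (829 - 246)/(-24)) = (-1108476/1777385 - 3023) + (769/540 + (829 - 246)/(-24)) = -5374143331/1777385 + (769*(1/540) + 583*(-1/24)) = -5374143331/1777385 + (769/540 - 583/24) = -5374143331/1777385 - 24697/1080 = -233918834993/76783032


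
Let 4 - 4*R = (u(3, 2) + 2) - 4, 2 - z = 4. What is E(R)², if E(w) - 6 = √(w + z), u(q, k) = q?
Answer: (12 + I*√5)²/4 ≈ 34.75 + 13.416*I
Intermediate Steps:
z = -2 (z = 2 - 1*4 = 2 - 4 = -2)
R = ¾ (R = 1 - ((3 + 2) - 4)/4 = 1 - (5 - 4)/4 = 1 - ¼*1 = 1 - ¼ = ¾ ≈ 0.75000)
E(w) = 6 + √(-2 + w) (E(w) = 6 + √(w - 2) = 6 + √(-2 + w))
E(R)² = (6 + √(-2 + ¾))² = (6 + √(-5/4))² = (6 + I*√5/2)²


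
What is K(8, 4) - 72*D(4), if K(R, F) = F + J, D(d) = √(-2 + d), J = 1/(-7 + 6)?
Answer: 3 - 72*√2 ≈ -98.823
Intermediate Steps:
J = -1 (J = 1/(-1) = -1)
K(R, F) = -1 + F (K(R, F) = F - 1 = -1 + F)
K(8, 4) - 72*D(4) = (-1 + 4) - 72*√(-2 + 4) = 3 - 72*√2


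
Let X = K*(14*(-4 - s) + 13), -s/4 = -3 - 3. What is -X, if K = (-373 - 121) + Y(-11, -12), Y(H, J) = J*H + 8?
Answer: -134166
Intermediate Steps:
s = 24 (s = -4*(-3 - 3) = -4*(-6) = 24)
Y(H, J) = 8 + H*J (Y(H, J) = H*J + 8 = 8 + H*J)
K = -354 (K = (-373 - 121) + (8 - 11*(-12)) = -494 + (8 + 132) = -494 + 140 = -354)
X = 134166 (X = -354*(14*(-4 - 1*24) + 13) = -354*(14*(-4 - 24) + 13) = -354*(14*(-28) + 13) = -354*(-392 + 13) = -354*(-379) = 134166)
-X = -1*134166 = -134166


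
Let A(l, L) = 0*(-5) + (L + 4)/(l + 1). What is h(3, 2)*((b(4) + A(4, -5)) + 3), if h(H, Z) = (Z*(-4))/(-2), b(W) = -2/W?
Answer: 46/5 ≈ 9.2000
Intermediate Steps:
h(H, Z) = 2*Z (h(H, Z) = -4*Z*(-½) = 2*Z)
A(l, L) = (4 + L)/(1 + l) (A(l, L) = 0 + (4 + L)/(1 + l) = (4 + L)/(1 + l))
h(3, 2)*((b(4) + A(4, -5)) + 3) = (2*2)*((-2/4 + (4 - 5)/(1 + 4)) + 3) = 4*((-2*¼ - 1/5) + 3) = 4*((-½ + (⅕)*(-1)) + 3) = 4*((-½ - ⅕) + 3) = 4*(-7/10 + 3) = 4*(23/10) = 46/5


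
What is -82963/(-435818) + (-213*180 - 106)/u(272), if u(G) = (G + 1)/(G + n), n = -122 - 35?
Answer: -1926855116321/118978314 ≈ -16195.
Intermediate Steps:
n = -157
u(G) = (1 + G)/(-157 + G) (u(G) = (G + 1)/(G - 157) = (1 + G)/(-157 + G))
-82963/(-435818) + (-213*180 - 106)/u(272) = -82963/(-435818) + (-213*180 - 106)/(((1 + 272)/(-157 + 272))) = -82963*(-1/435818) + (-38340 - 106)/((273/115)) = 82963/435818 - 38446/((1/115)*273) = 82963/435818 - 38446/273/115 = 82963/435818 - 38446*115/273 = 82963/435818 - 4421290/273 = -1926855116321/118978314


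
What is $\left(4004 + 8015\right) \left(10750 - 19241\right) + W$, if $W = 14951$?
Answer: $-102038378$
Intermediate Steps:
$\left(4004 + 8015\right) \left(10750 - 19241\right) + W = \left(4004 + 8015\right) \left(10750 - 19241\right) + 14951 = 12019 \left(-8491\right) + 14951 = -102053329 + 14951 = -102038378$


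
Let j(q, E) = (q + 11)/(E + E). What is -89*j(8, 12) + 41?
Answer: -707/24 ≈ -29.458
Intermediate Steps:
j(q, E) = (11 + q)/(2*E) (j(q, E) = (11 + q)/((2*E)) = (11 + q)*(1/(2*E)) = (11 + q)/(2*E))
-89*j(8, 12) + 41 = -89*(11 + 8)/(2*12) + 41 = -89*19/(2*12) + 41 = -89*19/24 + 41 = -1691/24 + 41 = -707/24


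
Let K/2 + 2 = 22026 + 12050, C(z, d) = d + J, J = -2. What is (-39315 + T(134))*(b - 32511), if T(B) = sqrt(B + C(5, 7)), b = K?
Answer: -1401068655 + 35637*sqrt(139) ≈ -1.4006e+9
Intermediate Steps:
C(z, d) = -2 + d (C(z, d) = d - 2 = -2 + d)
K = 68148 (K = -4 + 2*(22026 + 12050) = -4 + 2*34076 = -4 + 68152 = 68148)
b = 68148
T(B) = sqrt(5 + B) (T(B) = sqrt(B + (-2 + 7)) = sqrt(B + 5) = sqrt(5 + B))
(-39315 + T(134))*(b - 32511) = (-39315 + sqrt(5 + 134))*(68148 - 32511) = (-39315 + sqrt(139))*35637 = -1401068655 + 35637*sqrt(139)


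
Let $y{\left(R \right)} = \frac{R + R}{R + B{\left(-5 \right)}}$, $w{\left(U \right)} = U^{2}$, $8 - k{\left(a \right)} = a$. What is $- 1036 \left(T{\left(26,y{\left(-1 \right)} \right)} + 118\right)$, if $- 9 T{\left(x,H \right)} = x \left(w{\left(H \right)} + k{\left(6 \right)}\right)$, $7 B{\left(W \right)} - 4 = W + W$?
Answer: $- \frac{4398856}{39} \approx -1.1279 \cdot 10^{5}$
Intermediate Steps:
$k{\left(a \right)} = 8 - a$
$B{\left(W \right)} = \frac{4}{7} + \frac{2 W}{7}$ ($B{\left(W \right)} = \frac{4}{7} + \frac{W + W}{7} = \frac{4}{7} + \frac{2 W}{7}$)
$y{\left(R \right)} = \frac{2 R}{- \frac{6}{7} + R}$ ($y{\left(R \right)} = \frac{R + R}{R + \left(\frac{4}{7} + \frac{2}{7} \left(-5\right)\right)} = \frac{2 R}{R + \left(\frac{4}{7} - \frac{10}{7}\right)} = \frac{2 R}{R - \frac{6}{7}} = \frac{2 R}{- \frac{6}{7} + R}$)
$T{\left(x,H \right)} = - \frac{x \left(2 + H^{2}\right)}{9}$ ($T{\left(x,H \right)} = - \frac{x \left(H^{2} + \left(8 - 6\right)\right)}{9} = - \frac{x \left(H^{2} + 2\right)}{9} = - \frac{x \left(2 + H^{2}\right)}{9}$)
$- 1036 \left(T{\left(26,y{\left(-1 \right)} \right)} + 118\right) = - 1036 \left(\left(- \frac{1}{9}\right) 26 \left(2 + \left(14 \left(-1\right) \frac{1}{-6 + 7 \left(-1\right)}\right)^{2}\right) + 118\right) = - 1036 \left(\left(- \frac{1}{9}\right) 26 \left(2 + \left(14 \left(-1\right) \frac{1}{-6 - 7}\right)^{2}\right) + 118\right) = - 1036 \left(\left(- \frac{1}{9}\right) 26 \left(2 + \left(14 \left(-1\right) \frac{1}{-13}\right)^{2}\right) + 118\right) = - 1036 \left(\left(- \frac{1}{9}\right) 26 \left(2 + \left(14 \left(-1\right) \left(- \frac{1}{13}\right)\right)^{2}\right) + 118\right) = - 1036 \left(\left(- \frac{1}{9}\right) 26 \left(2 + \left(\frac{14}{13}\right)^{2}\right) + 118\right) = - 1036 \left(\left(- \frac{1}{9}\right) 26 \left(2 + \frac{196}{169}\right) + 118\right) = - 1036 \left(\left(- \frac{1}{9}\right) 26 \cdot \frac{534}{169} + 118\right) = - 1036 \left(- \frac{356}{39} + 118\right) = \left(-1036\right) \frac{4246}{39} = - \frac{4398856}{39}$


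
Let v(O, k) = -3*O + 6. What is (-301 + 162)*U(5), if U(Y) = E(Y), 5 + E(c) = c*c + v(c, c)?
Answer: -1529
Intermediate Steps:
v(O, k) = 6 - 3*O
E(c) = 1 + c**2 - 3*c (E(c) = -5 + (c*c + (6 - 3*c)) = -5 + (c**2 + (6 - 3*c)) = -5 + (6 + c**2 - 3*c) = 1 + c**2 - 3*c)
U(Y) = 1 + Y**2 - 3*Y
(-301 + 162)*U(5) = (-301 + 162)*(1 + 5**2 - 3*5) = -139*(1 + 25 - 15) = -139*11 = -1529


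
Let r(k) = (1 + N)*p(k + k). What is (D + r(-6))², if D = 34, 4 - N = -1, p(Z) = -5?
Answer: 16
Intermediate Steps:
N = 5 (N = 4 - 1*(-1) = 4 + 1 = 5)
r(k) = -30 (r(k) = (1 + 5)*(-5) = 6*(-5) = -30)
(D + r(-6))² = (34 - 30)² = 4² = 16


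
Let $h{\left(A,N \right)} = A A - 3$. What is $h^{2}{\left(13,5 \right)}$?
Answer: $27556$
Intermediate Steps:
$h{\left(A,N \right)} = -3 + A^{2}$ ($h{\left(A,N \right)} = A^{2} - 3 = -3 + A^{2}$)
$h^{2}{\left(13,5 \right)} = \left(-3 + 13^{2}\right)^{2} = \left(-3 + 169\right)^{2} = 166^{2} = 27556$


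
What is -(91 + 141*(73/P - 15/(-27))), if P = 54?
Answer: -6479/18 ≈ -359.94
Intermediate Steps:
-(91 + 141*(73/P - 15/(-27))) = -(91 + 141*(73/54 - 15/(-27))) = -(91 + 141*(73*(1/54) - 15*(-1/27))) = -(91 + 141*(73/54 + 5/9)) = -(91 + 141*(103/54)) = -(91 + 4841/18) = -1*6479/18 = -6479/18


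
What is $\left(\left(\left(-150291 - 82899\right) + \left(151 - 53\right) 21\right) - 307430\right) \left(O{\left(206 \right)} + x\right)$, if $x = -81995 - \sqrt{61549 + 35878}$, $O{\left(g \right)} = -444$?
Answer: $44398512718 + 538562 \sqrt{97427} \approx 4.4567 \cdot 10^{10}$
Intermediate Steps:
$x = -81995 - \sqrt{97427} \approx -82307.0$
$\left(\left(\left(-150291 - 82899\right) + \left(151 - 53\right) 21\right) - 307430\right) \left(O{\left(206 \right)} + x\right) = \left(\left(\left(-150291 - 82899\right) + \left(151 - 53\right) 21\right) - 307430\right) \left(-444 - \left(81995 + \sqrt{97427}\right)\right) = \left(\left(-233190 + 98 \cdot 21\right) - 307430\right) \left(-82439 - \sqrt{97427}\right) = \left(\left(-233190 + 2058\right) - 307430\right) \left(-82439 - \sqrt{97427}\right) = \left(-231132 - 307430\right) \left(-82439 - \sqrt{97427}\right) = - 538562 \left(-82439 - \sqrt{97427}\right) = 44398512718 + 538562 \sqrt{97427}$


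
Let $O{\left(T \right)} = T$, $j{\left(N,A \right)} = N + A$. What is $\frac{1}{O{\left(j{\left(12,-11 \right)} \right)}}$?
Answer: $1$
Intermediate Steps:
$j{\left(N,A \right)} = A + N$
$\frac{1}{O{\left(j{\left(12,-11 \right)} \right)}} = \frac{1}{-11 + 12} = 1^{-1} = 1$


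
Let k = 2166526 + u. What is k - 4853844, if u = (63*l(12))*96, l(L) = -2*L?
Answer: -2832470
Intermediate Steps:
u = -145152 (u = (63*(-2*12))*96 = (63*(-24))*96 = -1512*96 = -145152)
k = 2021374 (k = 2166526 - 145152 = 2021374)
k - 4853844 = 2021374 - 4853844 = -2832470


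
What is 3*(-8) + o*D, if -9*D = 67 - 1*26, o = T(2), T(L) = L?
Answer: -298/9 ≈ -33.111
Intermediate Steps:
o = 2
D = -41/9 (D = -(67 - 1*26)/9 = -(67 - 26)/9 = -⅑*41 = -41/9 ≈ -4.5556)
3*(-8) + o*D = 3*(-8) + 2*(-41/9) = -24 - 82/9 = -298/9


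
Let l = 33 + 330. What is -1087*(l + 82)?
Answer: -483715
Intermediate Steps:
l = 363
-1087*(l + 82) = -1087*(363 + 82) = -1087*445 = -483715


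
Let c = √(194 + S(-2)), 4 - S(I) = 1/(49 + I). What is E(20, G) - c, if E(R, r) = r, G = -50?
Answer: -50 - √437335/47 ≈ -64.070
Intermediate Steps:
S(I) = 4 - 1/(49 + I)
c = √437335/47 (c = √(194 + (195 + 4*(-2))/(49 - 2)) = √(194 + (195 - 8)/47) = √(194 + (1/47)*187) = √(194 + 187/47) = √(9305/47) = √437335/47 ≈ 14.070)
E(20, G) - c = -50 - √437335/47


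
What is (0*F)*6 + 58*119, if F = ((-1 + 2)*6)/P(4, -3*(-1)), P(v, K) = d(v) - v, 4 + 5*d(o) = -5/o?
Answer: 6902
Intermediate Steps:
d(o) = -4/5 - 1/o (d(o) = -4/5 + (-5/o)/5 = -4/5 - 1/o)
P(v, K) = -4/5 - v - 1/v (P(v, K) = (-4/5 - 1/v) - v = -4/5 - v - 1/v)
F = -120/101 (F = ((-1 + 2)*6)/(-4/5 - 1*4 - 1/4) = (1*6)/(-4/5 - 4 - 1*1/4) = 6/(-4/5 - 4 - 1/4) = 6/(-101/20) = 6*(-20/101) = -120/101 ≈ -1.1881)
(0*F)*6 + 58*119 = (0*(-120/101))*6 + 58*119 = 0*6 + 6902 = 0 + 6902 = 6902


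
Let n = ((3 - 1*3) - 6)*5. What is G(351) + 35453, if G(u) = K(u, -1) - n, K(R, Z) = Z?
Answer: 35482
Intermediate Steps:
n = -30 (n = ((3 - 3) - 6)*5 = (0 - 6)*5 = -6*5 = -30)
G(u) = 29 (G(u) = -1 - 1*(-30) = -1 + 30 = 29)
G(351) + 35453 = 29 + 35453 = 35482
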